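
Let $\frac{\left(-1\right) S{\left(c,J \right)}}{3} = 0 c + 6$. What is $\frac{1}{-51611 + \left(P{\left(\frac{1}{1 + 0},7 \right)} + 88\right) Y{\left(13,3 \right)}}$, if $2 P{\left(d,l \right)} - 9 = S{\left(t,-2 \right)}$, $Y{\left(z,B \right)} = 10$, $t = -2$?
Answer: $- \frac{1}{50776} \approx -1.9694 \cdot 10^{-5}$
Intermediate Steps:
$S{\left(c,J \right)} = -18$ ($S{\left(c,J \right)} = - 3 \left(0 c + 6\right) = - 3 \left(0 + 6\right) = \left(-3\right) 6 = -18$)
$P{\left(d,l \right)} = - \frac{9}{2}$ ($P{\left(d,l \right)} = \frac{9}{2} + \frac{1}{2} \left(-18\right) = \frac{9}{2} - 9 = - \frac{9}{2}$)
$\frac{1}{-51611 + \left(P{\left(\frac{1}{1 + 0},7 \right)} + 88\right) Y{\left(13,3 \right)}} = \frac{1}{-51611 + \left(- \frac{9}{2} + 88\right) 10} = \frac{1}{-51611 + \frac{167}{2} \cdot 10} = \frac{1}{-51611 + 835} = \frac{1}{-50776} = - \frac{1}{50776}$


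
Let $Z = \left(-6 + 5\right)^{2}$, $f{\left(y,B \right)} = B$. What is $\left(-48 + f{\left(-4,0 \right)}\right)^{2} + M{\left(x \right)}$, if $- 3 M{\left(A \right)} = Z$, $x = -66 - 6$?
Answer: $\frac{6911}{3} \approx 2303.7$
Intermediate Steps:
$Z = 1$ ($Z = \left(-1\right)^{2} = 1$)
$x = -72$ ($x = -66 - 6 = -72$)
$M{\left(A \right)} = - \frac{1}{3}$ ($M{\left(A \right)} = \left(- \frac{1}{3}\right) 1 = - \frac{1}{3}$)
$\left(-48 + f{\left(-4,0 \right)}\right)^{2} + M{\left(x \right)} = \left(-48 + 0\right)^{2} - \frac{1}{3} = \left(-48\right)^{2} - \frac{1}{3} = 2304 - \frac{1}{3} = \frac{6911}{3}$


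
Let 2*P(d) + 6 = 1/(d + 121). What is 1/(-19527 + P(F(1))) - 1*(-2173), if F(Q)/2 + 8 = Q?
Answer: 9081877273/4179419 ≈ 2173.0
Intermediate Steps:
F(Q) = -16 + 2*Q
P(d) = -3 + 1/(2*(121 + d)) (P(d) = -3 + 1/(2*(d + 121)) = -3 + 1/(2*(121 + d)))
1/(-19527 + P(F(1))) - 1*(-2173) = 1/(-19527 + (-725 - 6*(-16 + 2*1))/(2*(121 + (-16 + 2*1)))) - 1*(-2173) = 1/(-19527 + (-725 - 6*(-16 + 2))/(2*(121 + (-16 + 2)))) + 2173 = 1/(-19527 + (-725 - 6*(-14))/(2*(121 - 14))) + 2173 = 1/(-19527 + (1/2)*(-725 + 84)/107) + 2173 = 1/(-19527 + (1/2)*(1/107)*(-641)) + 2173 = 1/(-19527 - 641/214) + 2173 = 1/(-4179419/214) + 2173 = -214/4179419 + 2173 = 9081877273/4179419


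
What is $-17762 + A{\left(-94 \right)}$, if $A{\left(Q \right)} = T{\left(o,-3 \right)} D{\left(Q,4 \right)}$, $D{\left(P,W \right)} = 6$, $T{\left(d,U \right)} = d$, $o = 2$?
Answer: $-17750$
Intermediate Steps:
$A{\left(Q \right)} = 12$ ($A{\left(Q \right)} = 2 \cdot 6 = 12$)
$-17762 + A{\left(-94 \right)} = -17762 + 12 = -17750$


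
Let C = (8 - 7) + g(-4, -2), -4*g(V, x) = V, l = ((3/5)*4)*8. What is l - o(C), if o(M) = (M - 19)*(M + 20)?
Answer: 1966/5 ≈ 393.20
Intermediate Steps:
l = 96/5 (l = ((3*(⅕))*4)*8 = ((⅗)*4)*8 = (12/5)*8 = 96/5 ≈ 19.200)
g(V, x) = -V/4
C = 2 (C = (8 - 7) - ¼*(-4) = 1 + 1 = 2)
o(M) = (-19 + M)*(20 + M)
l - o(C) = 96/5 - (-380 + 2 + 2²) = 96/5 - (-380 + 2 + 4) = 96/5 - 1*(-374) = 96/5 + 374 = 1966/5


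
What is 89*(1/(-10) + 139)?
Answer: 123621/10 ≈ 12362.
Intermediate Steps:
89*(1/(-10) + 139) = 89*(-⅒ + 139) = 89*(1389/10) = 123621/10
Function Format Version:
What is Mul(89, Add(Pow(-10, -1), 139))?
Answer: Rational(123621, 10) ≈ 12362.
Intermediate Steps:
Mul(89, Add(Pow(-10, -1), 139)) = Mul(89, Add(Rational(-1, 10), 139)) = Mul(89, Rational(1389, 10)) = Rational(123621, 10)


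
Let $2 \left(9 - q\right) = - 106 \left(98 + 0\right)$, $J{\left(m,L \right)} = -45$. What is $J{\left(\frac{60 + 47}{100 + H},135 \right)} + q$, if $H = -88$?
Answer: $5158$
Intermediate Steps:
$q = 5203$ ($q = 9 - \frac{\left(-106\right) \left(98 + 0\right)}{2} = 9 - \frac{\left(-106\right) 98}{2} = 9 - -5194 = 9 + 5194 = 5203$)
$J{\left(\frac{60 + 47}{100 + H},135 \right)} + q = -45 + 5203 = 5158$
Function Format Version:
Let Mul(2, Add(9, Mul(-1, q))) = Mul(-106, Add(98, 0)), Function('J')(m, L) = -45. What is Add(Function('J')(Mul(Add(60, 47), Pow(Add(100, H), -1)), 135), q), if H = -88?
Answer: 5158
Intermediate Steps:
q = 5203 (q = Add(9, Mul(Rational(-1, 2), Mul(-106, Add(98, 0)))) = Add(9, Mul(Rational(-1, 2), Mul(-106, 98))) = Add(9, Mul(Rational(-1, 2), -10388)) = Add(9, 5194) = 5203)
Add(Function('J')(Mul(Add(60, 47), Pow(Add(100, H), -1)), 135), q) = Add(-45, 5203) = 5158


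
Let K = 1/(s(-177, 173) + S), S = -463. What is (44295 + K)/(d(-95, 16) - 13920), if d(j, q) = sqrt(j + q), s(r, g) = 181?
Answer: -28979558480/9107024513 - 12491189*I*sqrt(79)/54642147078 ≈ -3.1821 - 0.0020318*I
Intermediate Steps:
K = -1/282 (K = 1/(181 - 463) = 1/(-282) = -1/282 ≈ -0.0035461)
(44295 + K)/(d(-95, 16) - 13920) = (44295 - 1/282)/(sqrt(-95 + 16) - 13920) = 12491189/(282*(sqrt(-79) - 13920)) = 12491189/(282*(I*sqrt(79) - 13920)) = 12491189/(282*(-13920 + I*sqrt(79)))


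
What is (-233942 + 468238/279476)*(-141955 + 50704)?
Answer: 2983027408629327/139738 ≈ 2.1347e+10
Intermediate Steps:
(-233942 + 468238/279476)*(-141955 + 50704) = (-233942 + 468238*(1/279476))*(-91251) = (-233942 + 234119/139738)*(-91251) = -32690353077/139738*(-91251) = 2983027408629327/139738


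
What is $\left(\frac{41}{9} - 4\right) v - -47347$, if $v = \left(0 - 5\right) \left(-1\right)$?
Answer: $\frac{426148}{9} \approx 47350.0$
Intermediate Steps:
$v = 5$ ($v = \left(-5\right) \left(-1\right) = 5$)
$\left(\frac{41}{9} - 4\right) v - -47347 = \left(\frac{41}{9} - 4\right) 5 - -47347 = \left(41 \cdot \frac{1}{9} - 4\right) 5 + 47347 = \left(\frac{41}{9} - 4\right) 5 + 47347 = \frac{5}{9} \cdot 5 + 47347 = \frac{25}{9} + 47347 = \frac{426148}{9}$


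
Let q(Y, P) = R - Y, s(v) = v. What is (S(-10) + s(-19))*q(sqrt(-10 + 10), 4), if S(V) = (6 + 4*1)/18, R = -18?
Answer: 332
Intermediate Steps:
S(V) = 5/9 (S(V) = (6 + 4)*(1/18) = 10*(1/18) = 5/9)
q(Y, P) = -18 - Y
(S(-10) + s(-19))*q(sqrt(-10 + 10), 4) = (5/9 - 19)*(-18 - sqrt(-10 + 10)) = -166*(-18 - sqrt(0))/9 = -166*(-18 - 1*0)/9 = -166*(-18 + 0)/9 = -166/9*(-18) = 332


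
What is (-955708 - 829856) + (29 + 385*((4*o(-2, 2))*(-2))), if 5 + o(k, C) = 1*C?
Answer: -1776295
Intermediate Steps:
o(k, C) = -5 + C (o(k, C) = -5 + 1*C = -5 + C)
(-955708 - 829856) + (29 + 385*((4*o(-2, 2))*(-2))) = (-955708 - 829856) + (29 + 385*((4*(-5 + 2))*(-2))) = -1785564 + (29 + 385*((4*(-3))*(-2))) = -1785564 + (29 + 385*(-12*(-2))) = -1785564 + (29 + 385*24) = -1785564 + (29 + 9240) = -1785564 + 9269 = -1776295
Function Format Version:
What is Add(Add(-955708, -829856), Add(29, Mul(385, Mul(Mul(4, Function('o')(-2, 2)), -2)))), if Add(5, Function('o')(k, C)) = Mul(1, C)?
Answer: -1776295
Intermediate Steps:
Function('o')(k, C) = Add(-5, C) (Function('o')(k, C) = Add(-5, Mul(1, C)) = Add(-5, C))
Add(Add(-955708, -829856), Add(29, Mul(385, Mul(Mul(4, Function('o')(-2, 2)), -2)))) = Add(Add(-955708, -829856), Add(29, Mul(385, Mul(Mul(4, Add(-5, 2)), -2)))) = Add(-1785564, Add(29, Mul(385, Mul(Mul(4, -3), -2)))) = Add(-1785564, Add(29, Mul(385, Mul(-12, -2)))) = Add(-1785564, Add(29, Mul(385, 24))) = Add(-1785564, Add(29, 9240)) = Add(-1785564, 9269) = -1776295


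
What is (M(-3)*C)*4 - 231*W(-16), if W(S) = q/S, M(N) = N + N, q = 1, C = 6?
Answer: -2073/16 ≈ -129.56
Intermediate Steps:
M(N) = 2*N
W(S) = 1/S
(M(-3)*C)*4 - 231*W(-16) = ((2*(-3))*6)*4 - 231/(-16) = -6*6*4 - 231*(-1/16) = -36*4 + 231/16 = -144 + 231/16 = -2073/16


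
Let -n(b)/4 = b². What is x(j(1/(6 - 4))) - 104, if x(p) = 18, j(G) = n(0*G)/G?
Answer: -86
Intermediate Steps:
n(b) = -4*b²
j(G) = 0 (j(G) = (-4*(0*G)²)/G = (-4*0²)/G = (-4*0)/G = 0/G = 0)
x(j(1/(6 - 4))) - 104 = 18 - 104 = -86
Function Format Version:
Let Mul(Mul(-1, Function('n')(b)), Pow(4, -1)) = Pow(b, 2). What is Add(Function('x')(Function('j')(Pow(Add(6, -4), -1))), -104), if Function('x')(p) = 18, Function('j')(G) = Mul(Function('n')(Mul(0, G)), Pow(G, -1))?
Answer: -86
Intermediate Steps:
Function('n')(b) = Mul(-4, Pow(b, 2))
Function('j')(G) = 0 (Function('j')(G) = Mul(Mul(-4, Pow(Mul(0, G), 2)), Pow(G, -1)) = Mul(Mul(-4, Pow(0, 2)), Pow(G, -1)) = Mul(Mul(-4, 0), Pow(G, -1)) = Mul(0, Pow(G, -1)) = 0)
Add(Function('x')(Function('j')(Pow(Add(6, -4), -1))), -104) = Add(18, -104) = -86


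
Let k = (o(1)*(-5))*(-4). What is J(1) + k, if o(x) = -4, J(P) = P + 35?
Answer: -44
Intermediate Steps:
J(P) = 35 + P
k = -80 (k = -4*(-5)*(-4) = 20*(-4) = -80)
J(1) + k = (35 + 1) - 80 = 36 - 80 = -44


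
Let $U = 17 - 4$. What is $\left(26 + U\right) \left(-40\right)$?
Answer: $-1560$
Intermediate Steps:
$U = 13$ ($U = 17 - 4 = 13$)
$\left(26 + U\right) \left(-40\right) = \left(26 + 13\right) \left(-40\right) = 39 \left(-40\right) = -1560$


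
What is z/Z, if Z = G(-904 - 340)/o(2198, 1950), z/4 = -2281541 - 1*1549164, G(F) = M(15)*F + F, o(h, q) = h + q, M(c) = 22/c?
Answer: 238346465100/11507 ≈ 2.0713e+7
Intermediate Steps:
G(F) = 37*F/15 (G(F) = (22/15)*F + F = (22*(1/15))*F + F = 22*F/15 + F = 37*F/15)
z = -15322820 (z = 4*(-2281541 - 1*1549164) = 4*(-2281541 - 1549164) = 4*(-3830705) = -15322820)
Z = -11507/15555 (Z = (37*(-904 - 340)/15)/(2198 + 1950) = ((37/15)*(-1244))/4148 = -46028/15*1/4148 = -11507/15555 ≈ -0.73976)
z/Z = -15322820/(-11507/15555) = -15322820*(-15555/11507) = 238346465100/11507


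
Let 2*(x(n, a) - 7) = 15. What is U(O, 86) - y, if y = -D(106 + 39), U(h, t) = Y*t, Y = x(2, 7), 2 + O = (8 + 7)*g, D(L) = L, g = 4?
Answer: 1392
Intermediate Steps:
O = 58 (O = -2 + (8 + 7)*4 = -2 + 15*4 = -2 + 60 = 58)
x(n, a) = 29/2 (x(n, a) = 7 + (½)*15 = 7 + 15/2 = 29/2)
Y = 29/2 ≈ 14.500
U(h, t) = 29*t/2
y = -145 (y = -(106 + 39) = -1*145 = -145)
U(O, 86) - y = (29/2)*86 - 1*(-145) = 1247 + 145 = 1392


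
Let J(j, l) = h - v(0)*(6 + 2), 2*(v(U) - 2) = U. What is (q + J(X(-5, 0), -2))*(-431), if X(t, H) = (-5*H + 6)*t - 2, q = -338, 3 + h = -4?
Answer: 155591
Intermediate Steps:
h = -7 (h = -3 - 4 = -7)
v(U) = 2 + U/2
X(t, H) = -2 + t*(6 - 5*H) (X(t, H) = (6 - 5*H)*t - 2 = t*(6 - 5*H) - 2 = -2 + t*(6 - 5*H))
J(j, l) = -23 (J(j, l) = -7 - (2 + (1/2)*0)*(6 + 2) = -7 - (2 + 0)*8 = -7 - 2*8 = -7 - 1*16 = -7 - 16 = -23)
(q + J(X(-5, 0), -2))*(-431) = (-338 - 23)*(-431) = -361*(-431) = 155591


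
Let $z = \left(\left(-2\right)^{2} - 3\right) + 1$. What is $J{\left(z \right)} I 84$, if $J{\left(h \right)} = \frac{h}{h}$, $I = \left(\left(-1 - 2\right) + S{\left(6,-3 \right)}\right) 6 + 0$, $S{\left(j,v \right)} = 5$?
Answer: $1008$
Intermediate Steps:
$I = 12$ ($I = \left(\left(-1 - 2\right) + 5\right) 6 + 0 = \left(-3 + 5\right) 6 + 0 = 2 \cdot 6 + 0 = 12 + 0 = 12$)
$z = 2$ ($z = \left(4 - 3\right) + 1 = 1 + 1 = 2$)
$J{\left(h \right)} = 1$
$J{\left(z \right)} I 84 = 1 \cdot 12 \cdot 84 = 12 \cdot 84 = 1008$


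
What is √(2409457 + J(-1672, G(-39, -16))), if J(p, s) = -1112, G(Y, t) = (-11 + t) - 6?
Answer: √2408345 ≈ 1551.9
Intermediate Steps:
G(Y, t) = -17 + t
√(2409457 + J(-1672, G(-39, -16))) = √(2409457 - 1112) = √2408345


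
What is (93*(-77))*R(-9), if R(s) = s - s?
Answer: 0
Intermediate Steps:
R(s) = 0
(93*(-77))*R(-9) = (93*(-77))*0 = -7161*0 = 0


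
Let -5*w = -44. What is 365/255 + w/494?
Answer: 91277/62985 ≈ 1.4492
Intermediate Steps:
w = 44/5 (w = -⅕*(-44) = 44/5 ≈ 8.8000)
365/255 + w/494 = 365/255 + (44/5)/494 = 365*(1/255) + (44/5)*(1/494) = 73/51 + 22/1235 = 91277/62985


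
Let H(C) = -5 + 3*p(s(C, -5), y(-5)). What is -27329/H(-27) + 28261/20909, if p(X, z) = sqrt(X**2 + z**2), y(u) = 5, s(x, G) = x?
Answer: -2666037684/141365749 - 81987*sqrt(754)/6761 ≈ -351.84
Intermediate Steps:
H(C) = -5 + 3*sqrt(25 + C**2) (H(C) = -5 + 3*sqrt(C**2 + 5**2) = -5 + 3*sqrt(C**2 + 25) = -5 + 3*sqrt(25 + C**2))
-27329/H(-27) + 28261/20909 = -27329/(-5 + 3*sqrt(25 + (-27)**2)) + 28261/20909 = -27329/(-5 + 3*sqrt(25 + 729)) + 28261*(1/20909) = -27329/(-5 + 3*sqrt(754)) + 28261/20909 = 28261/20909 - 27329/(-5 + 3*sqrt(754))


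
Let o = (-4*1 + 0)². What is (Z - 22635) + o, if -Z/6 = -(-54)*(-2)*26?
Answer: -5771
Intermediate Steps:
o = 16 (o = (-4 + 0)² = (-4)² = 16)
Z = 16848 (Z = -6*(-(-54)*(-2))*26 = -6*(-27*4)*26 = -(-648)*26 = -6*(-2808) = 16848)
(Z - 22635) + o = (16848 - 22635) + 16 = -5787 + 16 = -5771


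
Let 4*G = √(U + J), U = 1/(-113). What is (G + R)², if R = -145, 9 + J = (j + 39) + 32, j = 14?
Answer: (65540 - √970331)²/204304 ≈ 20398.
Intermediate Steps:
U = -1/113 ≈ -0.0088496
J = 76 (J = -9 + ((14 + 39) + 32) = -9 + (53 + 32) = -9 + 85 = 76)
G = √970331/452 (G = √(-1/113 + 76)/4 = √(8587/113)/4 = (√970331/113)/4 = √970331/452 ≈ 2.1793)
(G + R)² = (√970331/452 - 145)² = (-145 + √970331/452)²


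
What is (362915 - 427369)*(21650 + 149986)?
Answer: -11062626744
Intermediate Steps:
(362915 - 427369)*(21650 + 149986) = -64454*171636 = -11062626744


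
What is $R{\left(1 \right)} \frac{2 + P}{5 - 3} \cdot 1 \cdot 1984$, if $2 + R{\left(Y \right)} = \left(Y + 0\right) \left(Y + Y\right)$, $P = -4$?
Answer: $0$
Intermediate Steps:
$R{\left(Y \right)} = -2 + 2 Y^{2}$ ($R{\left(Y \right)} = -2 + \left(Y + 0\right) \left(Y + Y\right) = -2 + Y 2 Y = -2 + 2 Y^{2}$)
$R{\left(1 \right)} \frac{2 + P}{5 - 3} \cdot 1 \cdot 1984 = \left(-2 + 2 \cdot 1^{2}\right) \frac{2 - 4}{5 - 3} \cdot 1 \cdot 1984 = \left(-2 + 2 \cdot 1\right) \left(- \frac{2}{2}\right) 1 \cdot 1984 = \left(-2 + 2\right) \left(\left(-2\right) \frac{1}{2}\right) 1 \cdot 1984 = 0 \left(-1\right) 1 \cdot 1984 = 0 \cdot 1 \cdot 1984 = 0 \cdot 1984 = 0$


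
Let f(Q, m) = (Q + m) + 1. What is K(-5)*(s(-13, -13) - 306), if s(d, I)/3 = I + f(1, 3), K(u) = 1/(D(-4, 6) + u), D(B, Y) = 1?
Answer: 165/2 ≈ 82.500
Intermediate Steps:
f(Q, m) = 1 + Q + m
K(u) = 1/(1 + u)
s(d, I) = 15 + 3*I (s(d, I) = 3*(I + (1 + 1 + 3)) = 3*(I + 5) = 3*(5 + I) = 15 + 3*I)
K(-5)*(s(-13, -13) - 306) = ((15 + 3*(-13)) - 306)/(1 - 5) = ((15 - 39) - 306)/(-4) = -(-24 - 306)/4 = -¼*(-330) = 165/2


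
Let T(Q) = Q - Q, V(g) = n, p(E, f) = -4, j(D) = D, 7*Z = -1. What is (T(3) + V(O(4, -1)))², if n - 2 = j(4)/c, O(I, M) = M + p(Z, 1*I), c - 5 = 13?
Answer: 400/81 ≈ 4.9383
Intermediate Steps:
Z = -⅐ (Z = (⅐)*(-1) = -⅐ ≈ -0.14286)
c = 18 (c = 5 + 13 = 18)
O(I, M) = -4 + M (O(I, M) = M - 4 = -4 + M)
n = 20/9 (n = 2 + 4/18 = 2 + 4*(1/18) = 2 + 2/9 = 20/9 ≈ 2.2222)
V(g) = 20/9
T(Q) = 0
(T(3) + V(O(4, -1)))² = (0 + 20/9)² = (20/9)² = 400/81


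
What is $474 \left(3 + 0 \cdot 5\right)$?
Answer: $1422$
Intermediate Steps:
$474 \left(3 + 0 \cdot 5\right) = 474 \left(3 + 0\right) = 474 \cdot 3 = 1422$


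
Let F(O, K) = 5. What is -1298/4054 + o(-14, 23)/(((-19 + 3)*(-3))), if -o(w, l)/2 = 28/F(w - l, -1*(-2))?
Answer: -33659/60810 ≈ -0.55351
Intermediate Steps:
o(w, l) = -56/5
-1298/4054 + o(-14, 23)/(((-19 + 3)*(-3))) = -1298/4054 - 56*(-1/(3*(-19 + 3)))/5 = -1298*1/4054 - 56/(5*((-16*(-3)))) = -649/2027 - 56/5/48 = -649/2027 - 56/5*1/48 = -649/2027 - 7/30 = -33659/60810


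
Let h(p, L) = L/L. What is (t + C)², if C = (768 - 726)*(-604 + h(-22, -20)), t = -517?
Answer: 667860649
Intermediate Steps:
h(p, L) = 1
C = -25326 (C = (768 - 726)*(-604 + 1) = 42*(-603) = -25326)
(t + C)² = (-517 - 25326)² = (-25843)² = 667860649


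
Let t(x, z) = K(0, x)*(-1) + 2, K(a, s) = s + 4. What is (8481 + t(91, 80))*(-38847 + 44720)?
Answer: 49262724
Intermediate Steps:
K(a, s) = 4 + s
t(x, z) = -2 - x (t(x, z) = (4 + x)*(-1) + 2 = (-4 - x) + 2 = -2 - x)
(8481 + t(91, 80))*(-38847 + 44720) = (8481 + (-2 - 1*91))*(-38847 + 44720) = (8481 + (-2 - 91))*5873 = (8481 - 93)*5873 = 8388*5873 = 49262724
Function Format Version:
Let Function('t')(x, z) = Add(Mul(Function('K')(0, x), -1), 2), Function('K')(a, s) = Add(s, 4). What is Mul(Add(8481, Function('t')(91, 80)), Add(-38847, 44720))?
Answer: 49262724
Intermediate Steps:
Function('K')(a, s) = Add(4, s)
Function('t')(x, z) = Add(-2, Mul(-1, x)) (Function('t')(x, z) = Add(Mul(Add(4, x), -1), 2) = Add(Add(-4, Mul(-1, x)), 2) = Add(-2, Mul(-1, x)))
Mul(Add(8481, Function('t')(91, 80)), Add(-38847, 44720)) = Mul(Add(8481, Add(-2, Mul(-1, 91))), Add(-38847, 44720)) = Mul(Add(8481, Add(-2, -91)), 5873) = Mul(Add(8481, -93), 5873) = Mul(8388, 5873) = 49262724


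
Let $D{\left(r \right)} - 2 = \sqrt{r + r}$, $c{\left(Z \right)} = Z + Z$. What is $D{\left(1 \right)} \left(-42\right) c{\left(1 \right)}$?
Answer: $-168 - 84 \sqrt{2} \approx -286.79$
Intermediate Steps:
$c{\left(Z \right)} = 2 Z$
$D{\left(r \right)} = 2 + \sqrt{2} \sqrt{r}$ ($D{\left(r \right)} = 2 + \sqrt{r + r} = 2 + \sqrt{2 r} = 2 + \sqrt{2} \sqrt{r}$)
$D{\left(1 \right)} \left(-42\right) c{\left(1 \right)} = \left(2 + \sqrt{2} \sqrt{1}\right) \left(-42\right) 2 \cdot 1 = \left(2 + \sqrt{2} \cdot 1\right) \left(-42\right) 2 = \left(2 + \sqrt{2}\right) \left(-42\right) 2 = \left(-84 - 42 \sqrt{2}\right) 2 = -168 - 84 \sqrt{2}$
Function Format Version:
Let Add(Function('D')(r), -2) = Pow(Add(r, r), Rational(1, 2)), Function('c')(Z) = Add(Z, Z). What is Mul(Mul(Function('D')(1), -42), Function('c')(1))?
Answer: Add(-168, Mul(-84, Pow(2, Rational(1, 2)))) ≈ -286.79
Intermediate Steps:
Function('c')(Z) = Mul(2, Z)
Function('D')(r) = Add(2, Mul(Pow(2, Rational(1, 2)), Pow(r, Rational(1, 2)))) (Function('D')(r) = Add(2, Pow(Add(r, r), Rational(1, 2))) = Add(2, Pow(Mul(2, r), Rational(1, 2))) = Add(2, Mul(Pow(2, Rational(1, 2)), Pow(r, Rational(1, 2)))))
Mul(Mul(Function('D')(1), -42), Function('c')(1)) = Mul(Mul(Add(2, Mul(Pow(2, Rational(1, 2)), Pow(1, Rational(1, 2)))), -42), Mul(2, 1)) = Mul(Mul(Add(2, Mul(Pow(2, Rational(1, 2)), 1)), -42), 2) = Mul(Mul(Add(2, Pow(2, Rational(1, 2))), -42), 2) = Mul(Add(-84, Mul(-42, Pow(2, Rational(1, 2)))), 2) = Add(-168, Mul(-84, Pow(2, Rational(1, 2))))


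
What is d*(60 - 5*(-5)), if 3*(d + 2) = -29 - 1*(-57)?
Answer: 1870/3 ≈ 623.33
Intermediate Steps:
d = 22/3 (d = -2 + (-29 - 1*(-57))/3 = -2 + (-29 + 57)/3 = -2 + (⅓)*28 = -2 + 28/3 = 22/3 ≈ 7.3333)
d*(60 - 5*(-5)) = 22*(60 - 5*(-5))/3 = 22*(60 + 25)/3 = (22/3)*85 = 1870/3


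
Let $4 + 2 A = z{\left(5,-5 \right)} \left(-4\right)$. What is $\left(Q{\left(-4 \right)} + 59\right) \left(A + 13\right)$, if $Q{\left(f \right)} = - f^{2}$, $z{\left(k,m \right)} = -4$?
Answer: $817$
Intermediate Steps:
$A = 6$ ($A = -2 + \frac{\left(-4\right) \left(-4\right)}{2} = -2 + \frac{1}{2} \cdot 16 = -2 + 8 = 6$)
$\left(Q{\left(-4 \right)} + 59\right) \left(A + 13\right) = \left(- \left(-4\right)^{2} + 59\right) \left(6 + 13\right) = \left(\left(-1\right) 16 + 59\right) 19 = \left(-16 + 59\right) 19 = 43 \cdot 19 = 817$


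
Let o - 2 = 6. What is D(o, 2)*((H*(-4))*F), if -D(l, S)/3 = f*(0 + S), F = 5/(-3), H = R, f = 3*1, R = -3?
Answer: 360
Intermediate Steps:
f = 3
o = 8 (o = 2 + 6 = 8)
H = -3
F = -5/3 (F = 5*(-⅓) = -5/3 ≈ -1.6667)
D(l, S) = -9*S (D(l, S) = -9*(0 + S) = -9*S)
D(o, 2)*((H*(-4))*F) = (-9*2)*(-3*(-4)*(-5/3)) = -216*(-5)/3 = -18*(-20) = 360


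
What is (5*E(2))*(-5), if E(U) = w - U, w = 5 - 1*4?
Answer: 25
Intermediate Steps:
w = 1 (w = 5 - 4 = 1)
E(U) = 1 - U
(5*E(2))*(-5) = (5*(1 - 1*2))*(-5) = (5*(1 - 2))*(-5) = (5*(-1))*(-5) = -5*(-5) = 25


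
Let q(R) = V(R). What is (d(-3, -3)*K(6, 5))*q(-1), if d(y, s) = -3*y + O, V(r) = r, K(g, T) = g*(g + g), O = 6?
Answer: -1080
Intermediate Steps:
K(g, T) = 2*g² (K(g, T) = g*(2*g) = 2*g²)
q(R) = R
d(y, s) = 6 - 3*y (d(y, s) = -3*y + 6 = 6 - 3*y)
(d(-3, -3)*K(6, 5))*q(-1) = ((6 - 3*(-3))*(2*6²))*(-1) = ((6 + 9)*(2*36))*(-1) = (15*72)*(-1) = 1080*(-1) = -1080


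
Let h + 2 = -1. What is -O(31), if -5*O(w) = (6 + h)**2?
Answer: 9/5 ≈ 1.8000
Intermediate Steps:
h = -3 (h = -2 - 1 = -3)
O(w) = -9/5 (O(w) = -(6 - 3)**2/5 = -1/5*3**2 = -1/5*9 = -9/5)
-O(31) = -1*(-9/5) = 9/5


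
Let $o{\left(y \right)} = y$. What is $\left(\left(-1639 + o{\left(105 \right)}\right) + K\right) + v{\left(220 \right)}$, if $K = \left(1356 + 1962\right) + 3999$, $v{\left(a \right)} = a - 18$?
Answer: $5985$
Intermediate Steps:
$v{\left(a \right)} = -18 + a$
$K = 7317$ ($K = 3318 + 3999 = 7317$)
$\left(\left(-1639 + o{\left(105 \right)}\right) + K\right) + v{\left(220 \right)} = \left(\left(-1639 + 105\right) + 7317\right) + \left(-18 + 220\right) = \left(-1534 + 7317\right) + 202 = 5783 + 202 = 5985$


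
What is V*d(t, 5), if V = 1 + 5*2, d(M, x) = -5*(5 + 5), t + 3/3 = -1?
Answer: -550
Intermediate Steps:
t = -2 (t = -1 - 1 = -2)
d(M, x) = -50 (d(M, x) = -5*10 = -50)
V = 11 (V = 1 + 10 = 11)
V*d(t, 5) = 11*(-50) = -550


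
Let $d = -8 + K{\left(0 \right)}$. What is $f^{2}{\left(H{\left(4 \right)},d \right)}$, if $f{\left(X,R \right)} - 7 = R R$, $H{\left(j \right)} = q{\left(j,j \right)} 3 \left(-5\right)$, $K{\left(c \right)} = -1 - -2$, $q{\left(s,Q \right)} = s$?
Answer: $3136$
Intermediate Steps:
$K{\left(c \right)} = 1$ ($K{\left(c \right)} = -1 + 2 = 1$)
$H{\left(j \right)} = - 15 j$ ($H{\left(j \right)} = j 3 \left(-5\right) = 3 j \left(-5\right) = - 15 j$)
$d = -7$ ($d = -8 + 1 = -7$)
$f{\left(X,R \right)} = 7 + R^{2}$ ($f{\left(X,R \right)} = 7 + R R = 7 + R^{2}$)
$f^{2}{\left(H{\left(4 \right)},d \right)} = \left(7 + \left(-7\right)^{2}\right)^{2} = \left(7 + 49\right)^{2} = 56^{2} = 3136$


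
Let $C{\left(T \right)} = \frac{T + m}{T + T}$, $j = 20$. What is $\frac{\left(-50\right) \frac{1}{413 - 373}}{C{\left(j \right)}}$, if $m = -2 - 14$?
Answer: $- \frac{25}{2} \approx -12.5$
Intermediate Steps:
$m = -16$
$C{\left(T \right)} = \frac{-16 + T}{2 T}$ ($C{\left(T \right)} = \frac{T - 16}{T + T} = \frac{-16 + T}{2 T}$)
$\frac{\left(-50\right) \frac{1}{413 - 373}}{C{\left(j \right)}} = \frac{\left(-50\right) \frac{1}{413 - 373}}{\frac{1}{2} \cdot \frac{1}{20} \left(-16 + 20\right)} = \frac{\left(-50\right) \frac{1}{413 - 373}}{\frac{1}{2} \cdot \frac{1}{20} \cdot 4} = - \frac{50}{40} \frac{1}{\frac{1}{10}} = \left(-50\right) \frac{1}{40} \cdot 10 = \left(- \frac{5}{4}\right) 10 = - \frac{25}{2}$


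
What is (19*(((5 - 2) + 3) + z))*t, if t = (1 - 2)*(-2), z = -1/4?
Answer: 437/2 ≈ 218.50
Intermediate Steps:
z = -¼ (z = -1*¼ = -¼ ≈ -0.25000)
t = 2 (t = -1*(-2) = 2)
(19*(((5 - 2) + 3) + z))*t = (19*(((5 - 2) + 3) - ¼))*2 = (19*((3 + 3) - ¼))*2 = (19*(6 - ¼))*2 = (19*(23/4))*2 = (437/4)*2 = 437/2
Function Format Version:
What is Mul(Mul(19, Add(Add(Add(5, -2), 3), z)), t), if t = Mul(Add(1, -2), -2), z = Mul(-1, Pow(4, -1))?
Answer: Rational(437, 2) ≈ 218.50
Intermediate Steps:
z = Rational(-1, 4) (z = Mul(-1, Rational(1, 4)) = Rational(-1, 4) ≈ -0.25000)
t = 2 (t = Mul(-1, -2) = 2)
Mul(Mul(19, Add(Add(Add(5, -2), 3), z)), t) = Mul(Mul(19, Add(Add(Add(5, -2), 3), Rational(-1, 4))), 2) = Mul(Mul(19, Add(Add(3, 3), Rational(-1, 4))), 2) = Mul(Mul(19, Add(6, Rational(-1, 4))), 2) = Mul(Mul(19, Rational(23, 4)), 2) = Mul(Rational(437, 4), 2) = Rational(437, 2)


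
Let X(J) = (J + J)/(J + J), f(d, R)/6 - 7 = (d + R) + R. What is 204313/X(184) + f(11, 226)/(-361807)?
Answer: 73921870771/361807 ≈ 2.0431e+5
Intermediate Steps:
f(d, R) = 42 + 6*d + 12*R (f(d, R) = 42 + 6*((d + R) + R) = 42 + 6*((R + d) + R) = 42 + 6*(d + 2*R) = 42 + (6*d + 12*R) = 42 + 6*d + 12*R)
X(J) = 1 (X(J) = (2*J)/((2*J)) = (2*J)*(1/(2*J)) = 1)
204313/X(184) + f(11, 226)/(-361807) = 204313/1 + (42 + 6*11 + 12*226)/(-361807) = 204313*1 + (42 + 66 + 2712)*(-1/361807) = 204313 + 2820*(-1/361807) = 204313 - 2820/361807 = 73921870771/361807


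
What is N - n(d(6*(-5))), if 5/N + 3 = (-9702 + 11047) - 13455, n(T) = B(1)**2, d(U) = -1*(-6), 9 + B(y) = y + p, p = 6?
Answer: -48457/12113 ≈ -4.0004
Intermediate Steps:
B(y) = -3 + y (B(y) = -9 + (y + 6) = -9 + (6 + y) = -3 + y)
d(U) = 6
n(T) = 4 (n(T) = (-3 + 1)**2 = (-2)**2 = 4)
N = -5/12113 (N = 5/(-3 + ((-9702 + 11047) - 13455)) = 5/(-3 + (1345 - 13455)) = 5/(-3 - 12110) = 5/(-12113) = 5*(-1/12113) = -5/12113 ≈ -0.00041278)
N - n(d(6*(-5))) = -5/12113 - 1*4 = -5/12113 - 4 = -48457/12113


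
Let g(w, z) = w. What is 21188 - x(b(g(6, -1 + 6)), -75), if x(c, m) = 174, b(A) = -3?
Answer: 21014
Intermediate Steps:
21188 - x(b(g(6, -1 + 6)), -75) = 21188 - 1*174 = 21188 - 174 = 21014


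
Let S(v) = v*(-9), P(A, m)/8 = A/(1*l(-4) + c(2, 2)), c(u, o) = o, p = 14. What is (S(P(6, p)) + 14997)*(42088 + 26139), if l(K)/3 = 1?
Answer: 5086527531/5 ≈ 1.0173e+9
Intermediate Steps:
l(K) = 3 (l(K) = 3*1 = 3)
P(A, m) = 8*A/5 (P(A, m) = 8*(A/(1*3 + 2)) = 8*(A/(3 + 2)) = 8*(A/5) = 8*A/5)
S(v) = -9*v
(S(P(6, p)) + 14997)*(42088 + 26139) = (-72*6/5 + 14997)*(42088 + 26139) = (-9*48/5 + 14997)*68227 = (-432/5 + 14997)*68227 = (74553/5)*68227 = 5086527531/5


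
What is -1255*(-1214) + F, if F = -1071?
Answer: 1522499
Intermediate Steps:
-1255*(-1214) + F = -1255*(-1214) - 1071 = 1523570 - 1071 = 1522499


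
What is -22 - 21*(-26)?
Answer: 524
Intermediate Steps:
-22 - 21*(-26) = -22 + 546 = 524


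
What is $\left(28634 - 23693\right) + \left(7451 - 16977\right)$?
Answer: $-4585$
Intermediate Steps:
$\left(28634 - 23693\right) + \left(7451 - 16977\right) = 4941 - 9526 = -4585$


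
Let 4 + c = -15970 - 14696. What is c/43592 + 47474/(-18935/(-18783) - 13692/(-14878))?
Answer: 20653881935414749/838977495124 ≈ 24618.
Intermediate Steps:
c = -30670 (c = -4 + (-15970 - 14696) = -4 - 30666 = -30670)
c/43592 + 47474/(-18935/(-18783) - 13692/(-14878)) = -30670/43592 + 47474/(-18935/(-18783) - 13692/(-14878)) = -30670*1/43592 + 47474/(-18935*(-1/18783) - 13692*(-1/14878)) = -15335/21796 + 47474/(18935/18783 + 6846/7439) = -15335/21796 + 47474/(269445883/139726737) = -15335/21796 + 47474*(139726737/269445883) = -15335/21796 + 947626730334/38492269 = 20653881935414749/838977495124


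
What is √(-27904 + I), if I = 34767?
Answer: √6863 ≈ 82.843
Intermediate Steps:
√(-27904 + I) = √(-27904 + 34767) = √6863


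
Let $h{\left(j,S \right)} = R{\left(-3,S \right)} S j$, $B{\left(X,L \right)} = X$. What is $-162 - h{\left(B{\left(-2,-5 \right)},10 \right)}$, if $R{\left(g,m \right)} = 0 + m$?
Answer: $38$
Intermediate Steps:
$R{\left(g,m \right)} = m$
$h{\left(j,S \right)} = j S^{2}$ ($h{\left(j,S \right)} = S S j = S^{2} j = j S^{2}$)
$-162 - h{\left(B{\left(-2,-5 \right)},10 \right)} = -162 - - 2 \cdot 10^{2} = -162 - \left(-2\right) 100 = -162 - -200 = -162 + 200 = 38$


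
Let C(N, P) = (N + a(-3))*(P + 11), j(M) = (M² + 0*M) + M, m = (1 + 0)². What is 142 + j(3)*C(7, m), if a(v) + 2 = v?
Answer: 430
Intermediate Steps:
a(v) = -2 + v
m = 1 (m = 1² = 1)
j(M) = M + M² (j(M) = (M² + 0) + M = M² + M = M + M²)
C(N, P) = (-5 + N)*(11 + P) (C(N, P) = (N + (-2 - 3))*(P + 11) = (N - 5)*(11 + P) = (-5 + N)*(11 + P))
142 + j(3)*C(7, m) = 142 + (3*(1 + 3))*(-55 - 5*1 + 11*7 + 7*1) = 142 + (3*4)*(-55 - 5 + 77 + 7) = 142 + 12*24 = 142 + 288 = 430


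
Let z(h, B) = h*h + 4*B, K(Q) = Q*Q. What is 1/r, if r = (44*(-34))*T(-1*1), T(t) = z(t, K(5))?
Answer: -1/151096 ≈ -6.6183e-6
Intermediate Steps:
K(Q) = Q**2
z(h, B) = h**2 + 4*B
T(t) = 100 + t**2 (T(t) = t**2 + 4*5**2 = t**2 + 4*25 = t**2 + 100 = 100 + t**2)
r = -151096 (r = (44*(-34))*(100 + (-1*1)**2) = -1496*(100 + (-1)**2) = -1496*(100 + 1) = -1496*101 = -151096)
1/r = 1/(-151096) = -1/151096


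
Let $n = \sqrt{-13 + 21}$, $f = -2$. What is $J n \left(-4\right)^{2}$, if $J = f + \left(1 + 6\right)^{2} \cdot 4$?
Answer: $6208 \sqrt{2} \approx 8779.4$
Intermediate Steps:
$n = 2 \sqrt{2}$ ($n = \sqrt{8} = 2 \sqrt{2} \approx 2.8284$)
$J = 194$ ($J = -2 + \left(1 + 6\right)^{2} \cdot 4 = -2 + 7^{2} \cdot 4 = -2 + 49 \cdot 4 = -2 + 196 = 194$)
$J n \left(-4\right)^{2} = 194 \cdot 2 \sqrt{2} \left(-4\right)^{2} = 388 \sqrt{2} \cdot 16 = 6208 \sqrt{2}$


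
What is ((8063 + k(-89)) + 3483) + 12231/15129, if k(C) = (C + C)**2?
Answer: 72670989/1681 ≈ 43231.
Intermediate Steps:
k(C) = 4*C**2 (k(C) = (2*C)**2 = 4*C**2)
((8063 + k(-89)) + 3483) + 12231/15129 = ((8063 + 4*(-89)**2) + 3483) + 12231/15129 = ((8063 + 4*7921) + 3483) + 12231*(1/15129) = ((8063 + 31684) + 3483) + 1359/1681 = (39747 + 3483) + 1359/1681 = 43230 + 1359/1681 = 72670989/1681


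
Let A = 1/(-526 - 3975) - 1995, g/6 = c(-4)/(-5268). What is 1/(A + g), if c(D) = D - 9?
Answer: -3951878/7883938975 ≈ -0.00050126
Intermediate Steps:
c(D) = -9 + D
g = 13/878 (g = 6*((-9 - 4)/(-5268)) = 6*(-13*(-1/5268)) = 6*(13/5268) = 13/878 ≈ 0.014806)
A = -8979496/4501 (A = 1/(-4501) - 1995 = -1/4501 - 1995 = -8979496/4501 ≈ -1995.0)
1/(A + g) = 1/(-8979496/4501 + 13/878) = 1/(-7883938975/3951878) = -3951878/7883938975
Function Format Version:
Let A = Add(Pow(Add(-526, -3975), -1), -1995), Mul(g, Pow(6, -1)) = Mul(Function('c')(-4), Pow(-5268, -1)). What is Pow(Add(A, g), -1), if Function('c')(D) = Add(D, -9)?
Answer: Rational(-3951878, 7883938975) ≈ -0.00050126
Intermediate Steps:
Function('c')(D) = Add(-9, D)
g = Rational(13, 878) (g = Mul(6, Mul(Add(-9, -4), Pow(-5268, -1))) = Mul(6, Mul(-13, Rational(-1, 5268))) = Mul(6, Rational(13, 5268)) = Rational(13, 878) ≈ 0.014806)
A = Rational(-8979496, 4501) (A = Add(Pow(-4501, -1), -1995) = Add(Rational(-1, 4501), -1995) = Rational(-8979496, 4501) ≈ -1995.0)
Pow(Add(A, g), -1) = Pow(Add(Rational(-8979496, 4501), Rational(13, 878)), -1) = Pow(Rational(-7883938975, 3951878), -1) = Rational(-3951878, 7883938975)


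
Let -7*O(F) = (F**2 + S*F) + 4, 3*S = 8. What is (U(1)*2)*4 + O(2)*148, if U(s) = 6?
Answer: -4912/21 ≈ -233.90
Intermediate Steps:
S = 8/3 (S = (1/3)*8 = 8/3 ≈ 2.6667)
O(F) = -4/7 - 8*F/21 - F**2/7 (O(F) = -((F**2 + 8*F/3) + 4)/7 = -(4 + F**2 + 8*F/3)/7 = -4/7 - 8*F/21 - F**2/7)
(U(1)*2)*4 + O(2)*148 = (6*2)*4 + (-4/7 - 8/21*2 - 1/7*2**2)*148 = 12*4 + (-4/7 - 16/21 - 1/7*4)*148 = 48 + (-4/7 - 16/21 - 4/7)*148 = 48 - 40/21*148 = 48 - 5920/21 = -4912/21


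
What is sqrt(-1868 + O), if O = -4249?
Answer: I*sqrt(6117) ≈ 78.211*I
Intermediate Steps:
sqrt(-1868 + O) = sqrt(-1868 - 4249) = sqrt(-6117) = I*sqrt(6117)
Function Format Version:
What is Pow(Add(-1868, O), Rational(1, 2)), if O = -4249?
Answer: Mul(I, Pow(6117, Rational(1, 2))) ≈ Mul(78.211, I)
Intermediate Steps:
Pow(Add(-1868, O), Rational(1, 2)) = Pow(Add(-1868, -4249), Rational(1, 2)) = Pow(-6117, Rational(1, 2)) = Mul(I, Pow(6117, Rational(1, 2)))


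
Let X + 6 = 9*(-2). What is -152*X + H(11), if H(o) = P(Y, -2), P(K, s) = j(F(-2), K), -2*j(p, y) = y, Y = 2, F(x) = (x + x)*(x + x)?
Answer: 3647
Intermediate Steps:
F(x) = 4*x**2 (F(x) = (2*x)*(2*x) = 4*x**2)
X = -24 (X = -6 + 9*(-2) = -6 - 18 = -24)
j(p, y) = -y/2
P(K, s) = -K/2
H(o) = -1 (H(o) = -1/2*2 = -1)
-152*X + H(11) = -152*(-24) - 1 = 3648 - 1 = 3647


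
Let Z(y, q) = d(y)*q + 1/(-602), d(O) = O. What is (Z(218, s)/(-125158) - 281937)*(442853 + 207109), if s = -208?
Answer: -6903424710171195543/37672558 ≈ -1.8325e+11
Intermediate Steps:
Z(y, q) = -1/602 + q*y (Z(y, q) = y*q + 1/(-602) = q*y - 1/602 = -1/602 + q*y)
(Z(218, s)/(-125158) - 281937)*(442853 + 207109) = ((-1/602 - 208*218)/(-125158) - 281937)*(442853 + 207109) = ((-1/602 - 45344)*(-1/125158) - 281937)*649962 = (-27297089/602*(-1/125158) - 281937)*649962 = (27297089/75345116 - 281937)*649962 = -21242548672603/75345116*649962 = -6903424710171195543/37672558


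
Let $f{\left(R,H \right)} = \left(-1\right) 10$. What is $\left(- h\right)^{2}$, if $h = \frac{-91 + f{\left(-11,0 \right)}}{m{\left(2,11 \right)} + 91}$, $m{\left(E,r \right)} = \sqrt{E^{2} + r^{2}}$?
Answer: $\frac{42874803}{33260168} - \frac{4641455 \sqrt{5}}{33260168} \approx 0.97703$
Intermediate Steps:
$f{\left(R,H \right)} = -10$
$h = - \frac{101}{91 + 5 \sqrt{5}}$ ($h = \frac{-91 - 10}{\sqrt{2^{2} + 11^{2}} + 91} = - \frac{101}{\sqrt{4 + 121} + 91} = - \frac{101}{\sqrt{125} + 91} = - \frac{101}{5 \sqrt{5} + 91} = - \frac{101}{91 + 5 \sqrt{5}} \approx -0.98845$)
$\left(- h\right)^{2} = \left(- (- \frac{9191}{8156} + \frac{505 \sqrt{5}}{8156})\right)^{2} = \left(\frac{9191}{8156} - \frac{505 \sqrt{5}}{8156}\right)^{2}$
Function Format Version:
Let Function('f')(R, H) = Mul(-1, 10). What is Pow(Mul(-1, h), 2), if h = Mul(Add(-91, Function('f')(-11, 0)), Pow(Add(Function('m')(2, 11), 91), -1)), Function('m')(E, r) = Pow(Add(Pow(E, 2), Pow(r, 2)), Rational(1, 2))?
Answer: Add(Rational(42874803, 33260168), Mul(Rational(-4641455, 33260168), Pow(5, Rational(1, 2)))) ≈ 0.97703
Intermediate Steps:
Function('f')(R, H) = -10
h = Mul(-101, Pow(Add(91, Mul(5, Pow(5, Rational(1, 2)))), -1)) (h = Mul(Add(-91, -10), Pow(Add(Pow(Add(Pow(2, 2), Pow(11, 2)), Rational(1, 2)), 91), -1)) = Mul(-101, Pow(Add(Pow(Add(4, 121), Rational(1, 2)), 91), -1)) = Mul(-101, Pow(Add(Pow(125, Rational(1, 2)), 91), -1)) = Mul(-101, Pow(Add(Mul(5, Pow(5, Rational(1, 2))), 91), -1)) = Mul(-101, Pow(Add(91, Mul(5, Pow(5, Rational(1, 2)))), -1)) ≈ -0.98845)
Pow(Mul(-1, h), 2) = Pow(Mul(-1, Add(Rational(-9191, 8156), Mul(Rational(505, 8156), Pow(5, Rational(1, 2))))), 2) = Pow(Add(Rational(9191, 8156), Mul(Rational(-505, 8156), Pow(5, Rational(1, 2)))), 2)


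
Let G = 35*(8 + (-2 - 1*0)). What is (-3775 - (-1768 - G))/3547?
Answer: -1797/3547 ≈ -0.50663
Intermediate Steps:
G = 210 (G = 35*(8 + (-2 + 0)) = 35*(8 - 2) = 35*6 = 210)
(-3775 - (-1768 - G))/3547 = (-3775 - (-1768 - 1*210))/3547 = (-3775 - (-1768 - 210))*(1/3547) = (-3775 - 1*(-1978))*(1/3547) = (-3775 + 1978)*(1/3547) = -1797*1/3547 = -1797/3547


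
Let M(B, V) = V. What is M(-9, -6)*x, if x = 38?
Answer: -228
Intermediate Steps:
M(-9, -6)*x = -6*38 = -228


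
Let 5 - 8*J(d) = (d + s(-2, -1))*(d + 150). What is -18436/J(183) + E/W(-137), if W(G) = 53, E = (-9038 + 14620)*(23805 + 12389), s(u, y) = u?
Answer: 3044061913052/798551 ≈ 3.8120e+6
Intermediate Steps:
E = 202034908 (E = 5582*36194 = 202034908)
J(d) = 5/8 - (-2 + d)*(150 + d)/8 (J(d) = 5/8 - (d - 2)*(d + 150)/8 = 5/8 - (-2 + d)*(150 + d)/8)
-18436/J(183) + E/W(-137) = -18436/(305/8 - 37/2*183 - 1/8*183**2) + 202034908/53 = -18436/(305/8 - 6771/2 - 1/8*33489) + 202034908*(1/53) = -18436/(305/8 - 6771/2 - 33489/8) + 202034908/53 = -18436/(-15067/2) + 202034908/53 = -18436*(-2/15067) + 202034908/53 = 36872/15067 + 202034908/53 = 3044061913052/798551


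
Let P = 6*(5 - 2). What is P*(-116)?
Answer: -2088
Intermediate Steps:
P = 18 (P = 6*3 = 18)
P*(-116) = 18*(-116) = -2088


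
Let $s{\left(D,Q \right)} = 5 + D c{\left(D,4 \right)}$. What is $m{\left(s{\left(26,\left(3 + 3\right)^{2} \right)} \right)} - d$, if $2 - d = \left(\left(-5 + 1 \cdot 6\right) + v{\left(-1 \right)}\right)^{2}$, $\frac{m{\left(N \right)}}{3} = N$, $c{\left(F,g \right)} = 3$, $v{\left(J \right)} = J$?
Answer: $247$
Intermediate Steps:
$s{\left(D,Q \right)} = 5 + 3 D$ ($s{\left(D,Q \right)} = 5 + D 3 = 5 + 3 D$)
$m{\left(N \right)} = 3 N$
$d = 2$ ($d = 2 - \left(\left(-5 + 1 \cdot 6\right) - 1\right)^{2} = 2 - \left(\left(-5 + 6\right) - 1\right)^{2} = 2 - \left(1 - 1\right)^{2} = 2 - 0^{2} = 2 - 0 = 2 + 0 = 2$)
$m{\left(s{\left(26,\left(3 + 3\right)^{2} \right)} \right)} - d = 3 \left(5 + 3 \cdot 26\right) - 2 = 3 \left(5 + 78\right) - 2 = 3 \cdot 83 - 2 = 249 - 2 = 247$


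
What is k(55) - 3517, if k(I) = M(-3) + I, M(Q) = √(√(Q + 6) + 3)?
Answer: -3462 + √(3 + √3) ≈ -3459.8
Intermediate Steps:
M(Q) = √(3 + √(6 + Q)) (M(Q) = √(√(6 + Q) + 3) = √(3 + √(6 + Q)))
k(I) = I + √(3 + √3) (k(I) = √(3 + √(6 - 3)) + I = √(3 + √3) + I = I + √(3 + √3))
k(55) - 3517 = (55 + √(3 + √3)) - 3517 = -3462 + √(3 + √3)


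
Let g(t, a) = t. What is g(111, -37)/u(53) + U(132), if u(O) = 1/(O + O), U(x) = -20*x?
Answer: 9126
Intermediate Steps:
u(O) = 1/(2*O)
g(111, -37)/u(53) + U(132) = 111/(((½)/53)) - 20*132 = 111/(((½)*(1/53))) - 2640 = 111/(1/106) - 2640 = 111*106 - 2640 = 11766 - 2640 = 9126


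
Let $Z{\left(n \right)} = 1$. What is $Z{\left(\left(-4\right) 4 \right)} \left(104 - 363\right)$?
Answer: $-259$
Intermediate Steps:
$Z{\left(\left(-4\right) 4 \right)} \left(104 - 363\right) = 1 \left(104 - 363\right) = 1 \left(-259\right) = -259$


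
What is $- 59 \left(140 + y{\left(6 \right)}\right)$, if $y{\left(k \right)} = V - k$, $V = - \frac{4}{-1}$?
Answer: $-8142$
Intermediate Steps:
$V = 4$ ($V = \left(-4\right) \left(-1\right) = 4$)
$y{\left(k \right)} = 4 - k$
$- 59 \left(140 + y{\left(6 \right)}\right) = - 59 \left(140 + \left(4 - 6\right)\right) = - 59 \left(140 - 2\right) = \left(-59\right) 138 = -8142$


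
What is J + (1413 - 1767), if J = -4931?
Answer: -5285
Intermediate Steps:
J + (1413 - 1767) = -4931 + (1413 - 1767) = -4931 - 354 = -5285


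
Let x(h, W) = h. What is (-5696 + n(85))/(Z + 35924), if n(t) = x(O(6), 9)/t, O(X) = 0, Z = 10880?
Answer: -1424/11701 ≈ -0.12170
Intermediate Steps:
n(t) = 0 (n(t) = 0/t = 0)
(-5696 + n(85))/(Z + 35924) = (-5696 + 0)/(10880 + 35924) = -5696/46804 = -5696*1/46804 = -1424/11701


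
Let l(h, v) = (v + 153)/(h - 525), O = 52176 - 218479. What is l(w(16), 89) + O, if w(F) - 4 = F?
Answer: -83983257/505 ≈ -1.6630e+5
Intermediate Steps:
O = -166303
w(F) = 4 + F
l(h, v) = (153 + v)/(-525 + h)
l(w(16), 89) + O = (153 + 89)/(-525 + (4 + 16)) - 166303 = 242/(-525 + 20) - 166303 = 242/(-505) - 166303 = -1/505*242 - 166303 = -242/505 - 166303 = -83983257/505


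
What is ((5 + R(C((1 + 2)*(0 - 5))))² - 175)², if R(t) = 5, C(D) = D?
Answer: 5625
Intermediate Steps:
((5 + R(C((1 + 2)*(0 - 5))))² - 175)² = ((5 + 5)² - 175)² = (10² - 175)² = (100 - 175)² = (-75)² = 5625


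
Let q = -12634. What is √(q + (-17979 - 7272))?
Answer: I*√37885 ≈ 194.64*I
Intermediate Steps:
√(q + (-17979 - 7272)) = √(-12634 + (-17979 - 7272)) = √(-12634 - 25251) = √(-37885) = I*√37885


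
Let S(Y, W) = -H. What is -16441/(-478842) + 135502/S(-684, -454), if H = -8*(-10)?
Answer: -16220683351/9576840 ≈ -1693.7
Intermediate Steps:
H = 80
S(Y, W) = -80 (S(Y, W) = -1*80 = -80)
-16441/(-478842) + 135502/S(-684, -454) = -16441/(-478842) + 135502/(-80) = -16441*(-1/478842) + 135502*(-1/80) = 16441/478842 - 67751/40 = -16220683351/9576840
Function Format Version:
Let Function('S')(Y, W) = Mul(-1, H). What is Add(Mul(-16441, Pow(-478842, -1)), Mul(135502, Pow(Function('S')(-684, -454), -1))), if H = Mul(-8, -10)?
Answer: Rational(-16220683351, 9576840) ≈ -1693.7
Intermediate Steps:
H = 80
Function('S')(Y, W) = -80 (Function('S')(Y, W) = Mul(-1, 80) = -80)
Add(Mul(-16441, Pow(-478842, -1)), Mul(135502, Pow(Function('S')(-684, -454), -1))) = Add(Mul(-16441, Pow(-478842, -1)), Mul(135502, Pow(-80, -1))) = Add(Mul(-16441, Rational(-1, 478842)), Mul(135502, Rational(-1, 80))) = Add(Rational(16441, 478842), Rational(-67751, 40)) = Rational(-16220683351, 9576840)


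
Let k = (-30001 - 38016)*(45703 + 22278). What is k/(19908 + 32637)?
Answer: -4623863677/52545 ≈ -87998.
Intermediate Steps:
k = -4623863677 (k = -68017*67981 = -4623863677)
k/(19908 + 32637) = -4623863677/(19908 + 32637) = -4623863677/52545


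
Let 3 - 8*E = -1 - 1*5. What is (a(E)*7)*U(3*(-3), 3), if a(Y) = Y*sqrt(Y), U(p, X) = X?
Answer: 567*sqrt(2)/32 ≈ 25.058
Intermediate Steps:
E = 9/8 (E = 3/8 - (-1 - 1*5)/8 = 3/8 - (-1 - 5)/8 = 3/8 - 1/8*(-6) = 3/8 + 3/4 = 9/8 ≈ 1.1250)
a(Y) = Y**(3/2)
(a(E)*7)*U(3*(-3), 3) = ((9/8)**(3/2)*7)*3 = ((27*sqrt(2)/32)*7)*3 = (189*sqrt(2)/32)*3 = 567*sqrt(2)/32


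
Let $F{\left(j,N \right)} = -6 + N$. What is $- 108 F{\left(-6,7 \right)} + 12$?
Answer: $-96$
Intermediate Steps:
$- 108 F{\left(-6,7 \right)} + 12 = - 108 \left(-6 + 7\right) + 12 = \left(-108\right) 1 + 12 = -108 + 12 = -96$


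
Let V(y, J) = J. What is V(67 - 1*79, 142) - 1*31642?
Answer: -31500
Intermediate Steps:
V(67 - 1*79, 142) - 1*31642 = 142 - 1*31642 = 142 - 31642 = -31500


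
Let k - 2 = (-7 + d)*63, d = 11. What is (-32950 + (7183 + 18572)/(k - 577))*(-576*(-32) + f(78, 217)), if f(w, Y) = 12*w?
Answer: -12154678920/19 ≈ -6.3972e+8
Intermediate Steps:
k = 254 (k = 2 + (-7 + 11)*63 = 2 + 4*63 = 2 + 252 = 254)
(-32950 + (7183 + 18572)/(k - 577))*(-576*(-32) + f(78, 217)) = (-32950 + (7183 + 18572)/(254 - 577))*(-576*(-32) + 12*78) = (-32950 + 25755/(-323))*(18432 + 936) = (-32950 + 25755*(-1/323))*19368 = (-32950 - 1515/19)*19368 = -627565/19*19368 = -12154678920/19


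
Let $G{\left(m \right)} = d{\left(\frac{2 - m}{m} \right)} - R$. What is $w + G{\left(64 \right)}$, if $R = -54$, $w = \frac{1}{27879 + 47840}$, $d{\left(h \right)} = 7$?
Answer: $\frac{4618860}{75719} \approx 61.0$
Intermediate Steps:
$w = \frac{1}{75719} \approx 1.3207 \cdot 10^{-5}$
$G{\left(m \right)} = 61$ ($G{\left(m \right)} = 7 - -54 = 7 + 54 = 61$)
$w + G{\left(64 \right)} = \frac{1}{75719} + 61 = \frac{4618860}{75719}$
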